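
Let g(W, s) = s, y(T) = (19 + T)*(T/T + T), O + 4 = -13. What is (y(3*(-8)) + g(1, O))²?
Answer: 9604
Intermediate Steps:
O = -17 (O = -4 - 13 = -17)
y(T) = (1 + T)*(19 + T) (y(T) = (19 + T)*(1 + T) = (1 + T)*(19 + T))
(y(3*(-8)) + g(1, O))² = ((19 + (3*(-8))² + 20*(3*(-8))) - 17)² = ((19 + (-24)² + 20*(-24)) - 17)² = ((19 + 576 - 480) - 17)² = (115 - 17)² = 98² = 9604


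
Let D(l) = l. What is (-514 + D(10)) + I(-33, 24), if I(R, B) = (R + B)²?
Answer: -423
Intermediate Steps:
I(R, B) = (B + R)²
(-514 + D(10)) + I(-33, 24) = (-514 + 10) + (24 - 33)² = -504 + (-9)² = -504 + 81 = -423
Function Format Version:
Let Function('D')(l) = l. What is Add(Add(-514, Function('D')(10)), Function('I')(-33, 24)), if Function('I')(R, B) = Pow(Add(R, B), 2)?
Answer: -423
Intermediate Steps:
Function('I')(R, B) = Pow(Add(B, R), 2)
Add(Add(-514, Function('D')(10)), Function('I')(-33, 24)) = Add(Add(-514, 10), Pow(Add(24, -33), 2)) = Add(-504, Pow(-9, 2)) = Add(-504, 81) = -423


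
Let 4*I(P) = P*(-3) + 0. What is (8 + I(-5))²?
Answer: 2209/16 ≈ 138.06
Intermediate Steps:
I(P) = -3*P/4 (I(P) = (P*(-3) + 0)/4 = (-3*P + 0)/4 = (-3*P)/4 = -3*P/4)
(8 + I(-5))² = (8 - ¾*(-5))² = (8 + 15/4)² = (47/4)² = 2209/16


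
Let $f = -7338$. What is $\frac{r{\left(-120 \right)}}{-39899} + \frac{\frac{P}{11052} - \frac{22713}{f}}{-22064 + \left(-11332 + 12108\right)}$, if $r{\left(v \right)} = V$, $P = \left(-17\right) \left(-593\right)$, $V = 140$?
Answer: $- \frac{42444966943411}{11480589955059552} \approx -0.0036971$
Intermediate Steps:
$P = 10081$
$r{\left(v \right)} = 140$
$\frac{r{\left(-120 \right)}}{-39899} + \frac{\frac{P}{11052} - \frac{22713}{f}}{-22064 + \left(-11332 + 12108\right)} = \frac{140}{-39899} + \frac{\frac{10081}{11052} - \frac{22713}{-7338}}{-22064 + \left(-11332 + 12108\right)} = 140 \left(- \frac{1}{39899}\right) + \frac{10081 \cdot \frac{1}{11052} - - \frac{7571}{2446}}{-22064 + 776} = - \frac{140}{39899} + \frac{\frac{10081}{11052} + \frac{7571}{2446}}{-21288} = - \frac{140}{39899} + \frac{54166409}{13516596} \left(- \frac{1}{21288}\right) = - \frac{140}{39899} - \frac{54166409}{287741295648} = - \frac{42444966943411}{11480589955059552}$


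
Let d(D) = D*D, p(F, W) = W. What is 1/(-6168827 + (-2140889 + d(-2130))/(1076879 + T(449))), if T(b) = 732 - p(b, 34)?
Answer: -1077577/6647383696168 ≈ -1.6211e-7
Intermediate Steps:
d(D) = D²
T(b) = 698 (T(b) = 732 - 1*34 = 732 - 34 = 698)
1/(-6168827 + (-2140889 + d(-2130))/(1076879 + T(449))) = 1/(-6168827 + (-2140889 + (-2130)²)/(1076879 + 698)) = 1/(-6168827 + (-2140889 + 4536900)/1077577) = 1/(-6168827 + 2396011*(1/1077577)) = 1/(-6168827 + 2396011/1077577) = 1/(-6647383696168/1077577) = -1077577/6647383696168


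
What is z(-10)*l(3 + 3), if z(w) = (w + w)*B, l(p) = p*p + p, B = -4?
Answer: 3360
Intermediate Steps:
l(p) = p + p² (l(p) = p² + p = p + p²)
z(w) = -8*w (z(w) = (w + w)*(-4) = (2*w)*(-4) = -8*w)
z(-10)*l(3 + 3) = (-8*(-10))*((3 + 3)*(1 + (3 + 3))) = 80*(6*(1 + 6)) = 80*(6*7) = 80*42 = 3360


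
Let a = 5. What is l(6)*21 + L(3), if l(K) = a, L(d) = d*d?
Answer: 114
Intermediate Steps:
L(d) = d²
l(K) = 5
l(6)*21 + L(3) = 5*21 + 3² = 105 + 9 = 114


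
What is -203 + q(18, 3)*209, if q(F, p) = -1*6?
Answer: -1457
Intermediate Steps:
q(F, p) = -6
-203 + q(18, 3)*209 = -203 - 6*209 = -203 - 1254 = -1457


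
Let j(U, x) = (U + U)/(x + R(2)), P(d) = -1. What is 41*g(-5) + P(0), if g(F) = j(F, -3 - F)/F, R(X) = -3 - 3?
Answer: -43/2 ≈ -21.500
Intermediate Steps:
R(X) = -6
j(U, x) = 2*U/(-6 + x) (j(U, x) = (U + U)/(x - 6) = (2*U)/(-6 + x) = 2*U/(-6 + x))
g(F) = 2/(-9 - F) (g(F) = (2*F/(-6 + (-3 - F)))/F = (2*F/(-9 - F))/F = 2/(-9 - F))
41*g(-5) + P(0) = 41*(-2/(9 - 5)) - 1 = 41*(-2/4) - 1 = 41*(-2*¼) - 1 = 41*(-½) - 1 = -41/2 - 1 = -43/2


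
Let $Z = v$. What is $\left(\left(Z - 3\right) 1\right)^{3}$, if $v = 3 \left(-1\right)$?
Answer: $-216$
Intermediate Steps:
$v = -3$
$Z = -3$
$\left(\left(Z - 3\right) 1\right)^{3} = \left(\left(-3 - 3\right) 1\right)^{3} = \left(\left(-6\right) 1\right)^{3} = \left(-6\right)^{3} = -216$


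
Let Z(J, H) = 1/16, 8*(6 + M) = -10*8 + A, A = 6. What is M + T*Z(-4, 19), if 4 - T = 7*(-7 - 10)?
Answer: -121/16 ≈ -7.5625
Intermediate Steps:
M = -61/4 (M = -6 + (-10*8 + 6)/8 = -6 + (-80 + 6)/8 = -6 + (⅛)*(-74) = -6 - 37/4 = -61/4 ≈ -15.250)
T = 123 (T = 4 - 7*(-7 - 10) = 4 - 7*(-17) = 4 - 1*(-119) = 4 + 119 = 123)
Z(J, H) = 1/16
M + T*Z(-4, 19) = -61/4 + 123*(1/16) = -61/4 + 123/16 = -121/16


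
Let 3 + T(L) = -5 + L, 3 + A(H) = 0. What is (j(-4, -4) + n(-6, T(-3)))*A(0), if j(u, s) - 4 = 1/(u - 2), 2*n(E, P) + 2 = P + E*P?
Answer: -91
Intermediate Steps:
A(H) = -3 (A(H) = -3 + 0 = -3)
T(L) = -8 + L (T(L) = -3 + (-5 + L) = -8 + L)
n(E, P) = -1 + P/2 + E*P/2 (n(E, P) = -1 + (P + E*P)/2 = -1 + (P/2 + E*P/2) = -1 + P/2 + E*P/2)
j(u, s) = 4 + 1/(-2 + u) (j(u, s) = 4 + 1/(u - 2) = 4 + 1/(-2 + u))
(j(-4, -4) + n(-6, T(-3)))*A(0) = ((-7 + 4*(-4))/(-2 - 4) + (-1 + (-8 - 3)/2 + (½)*(-6)*(-8 - 3)))*(-3) = ((-7 - 16)/(-6) + (-1 + (½)*(-11) + (½)*(-6)*(-11)))*(-3) = (-⅙*(-23) + (-1 - 11/2 + 33))*(-3) = (23/6 + 53/2)*(-3) = (91/3)*(-3) = -91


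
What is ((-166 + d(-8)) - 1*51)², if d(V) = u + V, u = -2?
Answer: 51529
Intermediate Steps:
d(V) = -2 + V
((-166 + d(-8)) - 1*51)² = ((-166 + (-2 - 8)) - 1*51)² = ((-166 - 10) - 51)² = (-176 - 51)² = (-227)² = 51529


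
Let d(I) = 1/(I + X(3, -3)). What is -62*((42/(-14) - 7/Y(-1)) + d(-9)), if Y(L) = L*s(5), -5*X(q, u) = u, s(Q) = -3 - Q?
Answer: 20801/84 ≈ 247.63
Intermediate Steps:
X(q, u) = -u/5
Y(L) = -8*L (Y(L) = L*(-3 - 1*5) = L*(-3 - 5) = L*(-8) = -8*L)
d(I) = 1/(⅗ + I) (d(I) = 1/(I - ⅕*(-3)) = 1/(I + ⅗) = 1/(⅗ + I))
-62*((42/(-14) - 7/Y(-1)) + d(-9)) = -62*((42/(-14) - 7/((-8*(-1)))) + 5/(3 + 5*(-9))) = -62*((42*(-1/14) - 7/8) + 5/(3 - 45)) = -62*((-3 - 7*⅛) + 5/(-42)) = -62*((-3 - 7/8) + 5*(-1/42)) = -62*(-31/8 - 5/42) = -62*(-671/168) = 20801/84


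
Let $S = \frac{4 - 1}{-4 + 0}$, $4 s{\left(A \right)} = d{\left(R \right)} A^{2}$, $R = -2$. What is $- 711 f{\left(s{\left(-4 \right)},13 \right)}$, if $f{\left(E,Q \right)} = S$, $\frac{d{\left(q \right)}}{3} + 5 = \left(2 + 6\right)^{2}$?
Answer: $\frac{2133}{4} \approx 533.25$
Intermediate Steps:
$d{\left(q \right)} = 177$ ($d{\left(q \right)} = -15 + 3 \left(2 + 6\right)^{2} = -15 + 3 \cdot 8^{2} = -15 + 3 \cdot 64 = -15 + 192 = 177$)
$s{\left(A \right)} = \frac{177 A^{2}}{4}$
$S = - \frac{3}{4}$ ($S = \frac{3}{-4} = 3 \left(- \frac{1}{4}\right) = - \frac{3}{4} \approx -0.75$)
$f{\left(E,Q \right)} = - \frac{3}{4}$
$- 711 f{\left(s{\left(-4 \right)},13 \right)} = \left(-711\right) \left(- \frac{3}{4}\right) = \frac{2133}{4}$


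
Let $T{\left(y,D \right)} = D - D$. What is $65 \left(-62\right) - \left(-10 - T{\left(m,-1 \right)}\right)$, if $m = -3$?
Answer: $-4020$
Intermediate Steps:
$T{\left(y,D \right)} = 0$
$65 \left(-62\right) - \left(-10 - T{\left(m,-1 \right)}\right) = 65 \left(-62\right) + \left(\left(41 + 0\right) - 31\right) = -4030 + \left(41 - 31\right) = -4030 + 10 = -4020$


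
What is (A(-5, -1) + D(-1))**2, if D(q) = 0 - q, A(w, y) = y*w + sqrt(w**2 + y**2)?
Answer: (6 + sqrt(26))**2 ≈ 123.19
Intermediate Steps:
A(w, y) = sqrt(w**2 + y**2) + w*y (A(w, y) = w*y + sqrt(w**2 + y**2) = sqrt(w**2 + y**2) + w*y)
D(q) = -q
(A(-5, -1) + D(-1))**2 = ((sqrt((-5)**2 + (-1)**2) - 5*(-1)) - 1*(-1))**2 = ((sqrt(25 + 1) + 5) + 1)**2 = ((sqrt(26) + 5) + 1)**2 = ((5 + sqrt(26)) + 1)**2 = (6 + sqrt(26))**2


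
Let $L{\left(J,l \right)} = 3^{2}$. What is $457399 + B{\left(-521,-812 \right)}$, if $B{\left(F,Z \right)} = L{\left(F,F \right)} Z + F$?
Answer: $449570$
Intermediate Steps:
$L{\left(J,l \right)} = 9$
$B{\left(F,Z \right)} = F + 9 Z$ ($B{\left(F,Z \right)} = 9 Z + F = F + 9 Z$)
$457399 + B{\left(-521,-812 \right)} = 457399 + \left(-521 + 9 \left(-812\right)\right) = 457399 - 7829 = 449570$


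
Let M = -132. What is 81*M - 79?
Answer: -10771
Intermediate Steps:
81*M - 79 = 81*(-132) - 79 = -10692 - 79 = -10771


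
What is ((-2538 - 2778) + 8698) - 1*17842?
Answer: -14460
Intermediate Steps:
((-2538 - 2778) + 8698) - 1*17842 = (-5316 + 8698) - 17842 = 3382 - 17842 = -14460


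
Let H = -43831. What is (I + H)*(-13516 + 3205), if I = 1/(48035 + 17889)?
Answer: 29793787546173/65924 ≈ 4.5194e+8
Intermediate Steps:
I = 1/65924 ≈ 1.5169e-5
(I + H)*(-13516 + 3205) = (1/65924 - 43831)*(-13516 + 3205) = -2889514843/65924*(-10311) = 29793787546173/65924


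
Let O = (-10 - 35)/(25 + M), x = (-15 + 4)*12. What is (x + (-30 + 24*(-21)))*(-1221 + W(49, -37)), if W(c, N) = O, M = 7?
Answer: 13025961/16 ≈ 8.1412e+5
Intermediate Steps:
x = -132 (x = -11*12 = -132)
O = -45/32 (O = (-10 - 35)/(25 + 7) = -45/32 ≈ -1.4063)
W(c, N) = -45/32
(x + (-30 + 24*(-21)))*(-1221 + W(49, -37)) = (-132 + (-30 + 24*(-21)))*(-1221 - 45/32) = (-132 + (-30 - 504))*(-39117/32) = (-132 - 534)*(-39117/32) = -666*(-39117/32) = 13025961/16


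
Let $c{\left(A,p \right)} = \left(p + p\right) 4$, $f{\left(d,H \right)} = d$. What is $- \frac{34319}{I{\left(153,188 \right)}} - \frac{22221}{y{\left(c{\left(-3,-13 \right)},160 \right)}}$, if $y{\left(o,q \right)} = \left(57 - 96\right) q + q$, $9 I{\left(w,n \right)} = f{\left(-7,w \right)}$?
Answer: $\frac{1878091227}{42560} \approx 44128.0$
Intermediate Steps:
$I{\left(w,n \right)} = - \frac{7}{9}$ ($I{\left(w,n \right)} = \frac{1}{9} \left(-7\right) = - \frac{7}{9}$)
$c{\left(A,p \right)} = 8 p$ ($c{\left(A,p \right)} = 2 p 4 = 8 p$)
$y{\left(o,q \right)} = - 38 q$ ($y{\left(o,q \right)} = \left(57 - 96\right) q + q = - 39 q + q = - 38 q$)
$- \frac{34319}{I{\left(153,188 \right)}} - \frac{22221}{y{\left(c{\left(-3,-13 \right)},160 \right)}} = - \frac{34319}{- \frac{7}{9}} - \frac{22221}{\left(-38\right) 160} = \left(-34319\right) \left(- \frac{9}{7}\right) - \frac{22221}{-6080} = \frac{308871}{7} - - \frac{22221}{6080} = \frac{308871}{7} + \frac{22221}{6080} = \frac{1878091227}{42560}$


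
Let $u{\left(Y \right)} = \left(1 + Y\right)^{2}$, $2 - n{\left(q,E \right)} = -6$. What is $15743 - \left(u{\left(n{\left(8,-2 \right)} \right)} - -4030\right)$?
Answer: $11632$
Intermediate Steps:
$n{\left(q,E \right)} = 8$ ($n{\left(q,E \right)} = 2 - -6 = 2 + 6 = 8$)
$15743 - \left(u{\left(n{\left(8,-2 \right)} \right)} - -4030\right) = 15743 - \left(\left(1 + 8\right)^{2} - -4030\right) = 15743 - \left(9^{2} + 4030\right) = 15743 - \left(81 + 4030\right) = 15743 - 4111 = 11632$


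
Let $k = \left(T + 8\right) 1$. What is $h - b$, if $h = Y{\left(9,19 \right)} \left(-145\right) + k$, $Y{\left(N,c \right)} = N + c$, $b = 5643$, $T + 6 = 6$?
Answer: $-9695$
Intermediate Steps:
$T = 0$ ($T = -6 + 6 = 0$)
$k = 8$ ($k = \left(0 + 8\right) 1 = 8 \cdot 1 = 8$)
$h = -4052$ ($h = \left(9 + 19\right) \left(-145\right) + 8 = 28 \left(-145\right) + 8 = -4060 + 8 = -4052$)
$h - b = -4052 - 5643 = -9695$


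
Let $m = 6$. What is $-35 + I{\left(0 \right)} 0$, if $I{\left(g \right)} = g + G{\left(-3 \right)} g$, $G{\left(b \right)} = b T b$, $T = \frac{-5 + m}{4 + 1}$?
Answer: $-35$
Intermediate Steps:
$T = \frac{1}{5}$ ($T = \frac{-5 + 6}{4 + 1} = 1 \cdot \frac{1}{5} = \frac{1}{5} \approx 0.2$)
$G{\left(b \right)} = \frac{b^{2}}{5}$ ($G{\left(b \right)} = b \frac{1}{5} b = \frac{b}{5} b = \frac{b^{2}}{5}$)
$I{\left(g \right)} = \frac{14 g}{5}$ ($I{\left(g \right)} = g + \frac{\left(-3\right)^{2}}{5} g = g + \frac{1}{5} \cdot 9 g = g + \frac{9 g}{5} = \frac{14 g}{5}$)
$-35 + I{\left(0 \right)} 0 = -35 + \frac{14}{5} \cdot 0 \cdot 0 = -35 + 0 \cdot 0 = -35 + 0 = -35$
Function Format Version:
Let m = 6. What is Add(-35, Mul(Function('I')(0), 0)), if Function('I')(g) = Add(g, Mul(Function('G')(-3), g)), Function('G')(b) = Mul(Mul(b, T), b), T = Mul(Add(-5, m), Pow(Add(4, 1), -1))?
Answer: -35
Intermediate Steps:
T = Rational(1, 5) (T = Mul(Add(-5, 6), Pow(Add(4, 1), -1)) = Mul(1, Pow(5, -1)) = Mul(1, Rational(1, 5)) = Rational(1, 5) ≈ 0.20000)
Function('G')(b) = Mul(Rational(1, 5), Pow(b, 2)) (Function('G')(b) = Mul(Mul(b, Rational(1, 5)), b) = Mul(Mul(Rational(1, 5), b), b) = Mul(Rational(1, 5), Pow(b, 2)))
Function('I')(g) = Mul(Rational(14, 5), g) (Function('I')(g) = Add(g, Mul(Mul(Rational(1, 5), Pow(-3, 2)), g)) = Add(g, Mul(Mul(Rational(1, 5), 9), g)) = Add(g, Mul(Rational(9, 5), g)) = Mul(Rational(14, 5), g))
Add(-35, Mul(Function('I')(0), 0)) = Add(-35, Mul(Mul(Rational(14, 5), 0), 0)) = Add(-35, Mul(0, 0)) = Add(-35, 0) = -35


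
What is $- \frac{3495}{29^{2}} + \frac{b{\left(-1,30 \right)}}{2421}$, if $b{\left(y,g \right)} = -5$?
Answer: $- \frac{8465600}{2036061} \approx -4.1578$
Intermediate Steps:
$- \frac{3495}{29^{2}} + \frac{b{\left(-1,30 \right)}}{2421} = - \frac{3495}{29^{2}} - \frac{5}{2421} = - \frac{3495}{841} - \frac{5}{2421} = - \frac{8465600}{2036061}$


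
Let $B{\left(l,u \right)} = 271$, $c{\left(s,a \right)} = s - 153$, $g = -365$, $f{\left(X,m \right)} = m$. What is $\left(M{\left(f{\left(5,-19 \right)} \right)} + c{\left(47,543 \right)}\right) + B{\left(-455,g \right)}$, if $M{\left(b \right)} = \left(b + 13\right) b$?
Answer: $279$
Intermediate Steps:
$M{\left(b \right)} = b \left(13 + b\right)$ ($M{\left(b \right)} = \left(13 + b\right) b = b \left(13 + b\right)$)
$c{\left(s,a \right)} = -153 + s$
$\left(M{\left(f{\left(5,-19 \right)} \right)} + c{\left(47,543 \right)}\right) + B{\left(-455,g \right)} = \left(- 19 \left(13 - 19\right) + \left(-153 + 47\right)\right) + 271 = \left(\left(-19\right) \left(-6\right) - 106\right) + 271 = \left(114 - 106\right) + 271 = 8 + 271 = 279$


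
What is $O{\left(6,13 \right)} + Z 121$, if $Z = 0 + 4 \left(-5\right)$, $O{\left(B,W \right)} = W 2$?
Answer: $-2394$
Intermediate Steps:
$O{\left(B,W \right)} = 2 W$
$Z = -20$ ($Z = 0 - 20 = -20$)
$O{\left(6,13 \right)} + Z 121 = 2 \cdot 13 - 2420 = 26 - 2420 = -2394$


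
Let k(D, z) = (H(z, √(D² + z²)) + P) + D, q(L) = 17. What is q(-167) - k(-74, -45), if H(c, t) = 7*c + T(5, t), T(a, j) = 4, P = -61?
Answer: 463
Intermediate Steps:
H(c, t) = 4 + 7*c (H(c, t) = 7*c + 4 = 4 + 7*c)
k(D, z) = -57 + D + 7*z (k(D, z) = ((4 + 7*z) - 61) + D = (-57 + 7*z) + D = -57 + D + 7*z)
q(-167) - k(-74, -45) = 17 - (-57 - 74 + 7*(-45)) = 17 - (-57 - 74 - 315) = 17 - 1*(-446) = 17 + 446 = 463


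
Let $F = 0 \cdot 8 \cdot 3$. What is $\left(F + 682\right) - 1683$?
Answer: $-1001$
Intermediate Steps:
$F = 0$ ($F = 0 \cdot 3 = 0$)
$\left(F + 682\right) - 1683 = \left(0 + 682\right) - 1683 = 682 - 1683 = -1001$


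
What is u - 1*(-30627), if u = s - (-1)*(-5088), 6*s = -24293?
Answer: 128941/6 ≈ 21490.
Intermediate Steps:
s = -24293/6 (s = (1/6)*(-24293) = -24293/6 ≈ -4048.8)
u = -54821/6 (u = -24293/6 - (-1)*(-5088) = -24293/6 - 1*5088 = -24293/6 - 5088 = -54821/6 ≈ -9136.8)
u - 1*(-30627) = -54821/6 - 1*(-30627) = -54821/6 + 30627 = 128941/6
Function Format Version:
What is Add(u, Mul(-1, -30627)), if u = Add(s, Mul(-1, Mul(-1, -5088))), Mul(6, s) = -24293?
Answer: Rational(128941, 6) ≈ 21490.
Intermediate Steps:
s = Rational(-24293, 6) (s = Mul(Rational(1, 6), -24293) = Rational(-24293, 6) ≈ -4048.8)
u = Rational(-54821, 6) (u = Add(Rational(-24293, 6), Mul(-1, Mul(-1, -5088))) = Add(Rational(-24293, 6), Mul(-1, 5088)) = Add(Rational(-24293, 6), -5088) = Rational(-54821, 6) ≈ -9136.8)
Add(u, Mul(-1, -30627)) = Add(Rational(-54821, 6), Mul(-1, -30627)) = Add(Rational(-54821, 6), 30627) = Rational(128941, 6)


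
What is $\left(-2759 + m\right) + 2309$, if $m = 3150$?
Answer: $2700$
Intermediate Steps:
$\left(-2759 + m\right) + 2309 = \left(-2759 + 3150\right) + 2309 = 391 + 2309 = 2700$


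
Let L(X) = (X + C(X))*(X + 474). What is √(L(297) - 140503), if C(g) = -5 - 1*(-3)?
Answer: √86942 ≈ 294.86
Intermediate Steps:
C(g) = -2 (C(g) = -5 + 3 = -2)
L(X) = (-2 + X)*(474 + X) (L(X) = (X - 2)*(X + 474) = (-2 + X)*(474 + X))
√(L(297) - 140503) = √((-948 + 297² + 472*297) - 140503) = √((-948 + 88209 + 140184) - 140503) = √(227445 - 140503) = √86942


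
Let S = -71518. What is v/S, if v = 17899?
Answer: -17899/71518 ≈ -0.25027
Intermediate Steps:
v/S = 17899/(-71518) = 17899*(-1/71518) = -17899/71518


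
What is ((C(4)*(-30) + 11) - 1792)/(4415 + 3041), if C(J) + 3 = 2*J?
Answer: -1931/7456 ≈ -0.25899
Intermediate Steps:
C(J) = -3 + 2*J
((C(4)*(-30) + 11) - 1792)/(4415 + 3041) = (((-3 + 2*4)*(-30) + 11) - 1792)/(4415 + 3041) = (((-3 + 8)*(-30) + 11) - 1792)/7456 = ((5*(-30) + 11) - 1792)*(1/7456) = ((-150 + 11) - 1792)*(1/7456) = (-139 - 1792)*(1/7456) = -1931*1/7456 = -1931/7456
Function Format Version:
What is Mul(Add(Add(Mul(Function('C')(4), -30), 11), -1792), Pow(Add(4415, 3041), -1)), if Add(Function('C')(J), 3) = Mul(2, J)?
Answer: Rational(-1931, 7456) ≈ -0.25899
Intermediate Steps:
Function('C')(J) = Add(-3, Mul(2, J))
Mul(Add(Add(Mul(Function('C')(4), -30), 11), -1792), Pow(Add(4415, 3041), -1)) = Mul(Add(Add(Mul(Add(-3, Mul(2, 4)), -30), 11), -1792), Pow(Add(4415, 3041), -1)) = Mul(Add(Add(Mul(Add(-3, 8), -30), 11), -1792), Pow(7456, -1)) = Mul(Add(Add(Mul(5, -30), 11), -1792), Rational(1, 7456)) = Mul(Add(Add(-150, 11), -1792), Rational(1, 7456)) = Mul(Add(-139, -1792), Rational(1, 7456)) = Mul(-1931, Rational(1, 7456)) = Rational(-1931, 7456)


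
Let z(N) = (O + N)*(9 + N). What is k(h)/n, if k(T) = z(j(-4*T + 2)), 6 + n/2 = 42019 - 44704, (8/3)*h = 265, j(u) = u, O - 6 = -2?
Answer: -67251/2392 ≈ -28.115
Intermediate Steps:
O = 4 (O = 6 - 2 = 4)
h = 795/8 (h = (3/8)*265 = 795/8 ≈ 99.375)
n = -5382 (n = -12 + 2*(42019 - 44704) = -12 + 2*(-2685) = -12 - 5370 = -5382)
z(N) = (4 + N)*(9 + N)
k(T) = 62 + (2 - 4*T)² - 52*T (k(T) = 36 + (-4*T + 2)² + 13*(-4*T + 2) = 36 + (2 - 4*T)² + 13*(2 - 4*T) = 36 + (2 - 4*T)² + (26 - 52*T) = 62 + (2 - 4*T)² - 52*T)
k(h)/n = (66 - 68*795/8 + 16*(795/8)²)/(-5382) = (66 - 13515/2 + 16*(632025/64))*(-1/5382) = (66 - 13515/2 + 632025/4)*(-1/5382) = (605259/4)*(-1/5382) = -67251/2392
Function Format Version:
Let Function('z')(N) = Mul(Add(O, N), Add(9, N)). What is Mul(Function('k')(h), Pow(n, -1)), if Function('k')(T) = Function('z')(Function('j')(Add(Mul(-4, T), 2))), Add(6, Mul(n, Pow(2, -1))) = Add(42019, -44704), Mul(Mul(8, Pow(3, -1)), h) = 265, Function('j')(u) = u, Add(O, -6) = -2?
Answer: Rational(-67251, 2392) ≈ -28.115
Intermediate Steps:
O = 4 (O = Add(6, -2) = 4)
h = Rational(795, 8) (h = Mul(Rational(3, 8), 265) = Rational(795, 8) ≈ 99.375)
n = -5382 (n = Add(-12, Mul(2, Add(42019, -44704))) = Add(-12, Mul(2, -2685)) = Add(-12, -5370) = -5382)
Function('z')(N) = Mul(Add(4, N), Add(9, N))
Function('k')(T) = Add(62, Pow(Add(2, Mul(-4, T)), 2), Mul(-52, T)) (Function('k')(T) = Add(36, Pow(Add(Mul(-4, T), 2), 2), Mul(13, Add(Mul(-4, T), 2))) = Add(36, Pow(Add(2, Mul(-4, T)), 2), Mul(13, Add(2, Mul(-4, T)))) = Add(36, Pow(Add(2, Mul(-4, T)), 2), Add(26, Mul(-52, T))) = Add(62, Pow(Add(2, Mul(-4, T)), 2), Mul(-52, T)))
Mul(Function('k')(h), Pow(n, -1)) = Mul(Add(66, Mul(-68, Rational(795, 8)), Mul(16, Pow(Rational(795, 8), 2))), Pow(-5382, -1)) = Mul(Add(66, Rational(-13515, 2), Mul(16, Rational(632025, 64))), Rational(-1, 5382)) = Mul(Add(66, Rational(-13515, 2), Rational(632025, 4)), Rational(-1, 5382)) = Mul(Rational(605259, 4), Rational(-1, 5382)) = Rational(-67251, 2392)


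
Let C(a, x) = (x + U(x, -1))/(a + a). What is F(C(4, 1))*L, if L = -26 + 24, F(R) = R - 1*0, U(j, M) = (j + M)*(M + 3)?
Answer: -¼ ≈ -0.25000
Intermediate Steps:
U(j, M) = (3 + M)*(M + j) (U(j, M) = (M + j)*(3 + M) = (3 + M)*(M + j))
C(a, x) = (-2 + 3*x)/(2*a) (C(a, x) = (x + ((-1)² + 3*(-1) + 3*x - x))/(a + a) = (x + (1 - 3 + 3*x - x))/((2*a)) = (x + (-2 + 2*x))*(1/(2*a)) = (-2 + 3*x)*(1/(2*a)) = (-2 + 3*x)/(2*a))
F(R) = R (F(R) = R + 0 = R)
L = -2
F(C(4, 1))*L = ((½)*(-2 + 3*1)/4)*(-2) = ((½)*(¼)*(-2 + 3))*(-2) = ((½)*(¼)*1)*(-2) = (⅛)*(-2) = -¼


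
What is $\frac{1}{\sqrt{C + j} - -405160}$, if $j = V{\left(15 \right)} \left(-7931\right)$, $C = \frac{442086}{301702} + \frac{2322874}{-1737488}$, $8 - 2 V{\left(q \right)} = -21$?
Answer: $\frac{53096583107503040}{21512626682607211948723} - \frac{62 i \sqrt{513797647558140481233298}}{21512626682607211948723} \approx 2.4682 \cdot 10^{-6} - 2.0658 \cdot 10^{-9} i$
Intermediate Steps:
$V{\left(q \right)} = \frac{29}{2}$ ($V{\left(q \right)} = 4 - - \frac{21}{2} = 4 + \frac{21}{2} = \frac{29}{2}$)
$C = \frac{16825847105}{131050901144}$ ($C = 442086 \cdot \frac{1}{301702} + 2322874 \left(- \frac{1}{1737488}\right) = \frac{221043}{150851} - \frac{1161437}{868744} = \frac{16825847105}{131050901144} \approx 0.12839$)
$j = - \frac{229999}{2}$ ($j = \frac{29}{2} \left(-7931\right) = - \frac{229999}{2} \approx -1.15 \cdot 10^{5}$)
$\frac{1}{\sqrt{C + j} - -405160} = \frac{1}{\sqrt{\frac{16825847105}{131050901144} - \frac{229999}{2}} - -405160} = \frac{1}{\sqrt{- \frac{15070771280262323}{131050901144}} + 405160} = \frac{1}{\frac{i \sqrt{513797647558140481233298}}{2113724212} + 405160} = \frac{1}{405160 + \frac{i \sqrt{513797647558140481233298}}{2113724212}}$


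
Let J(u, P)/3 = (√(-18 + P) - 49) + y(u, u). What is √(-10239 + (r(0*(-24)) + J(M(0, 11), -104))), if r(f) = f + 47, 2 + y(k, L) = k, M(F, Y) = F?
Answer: √(-10345 + 3*I*√122) ≈ 0.1629 + 101.71*I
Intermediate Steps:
y(k, L) = -2 + k
J(u, P) = -153 + 3*u + 3*√(-18 + P) (J(u, P) = 3*((√(-18 + P) - 49) + (-2 + u)) = 3*((-49 + √(-18 + P)) + (-2 + u)) = 3*(-51 + u + √(-18 + P)) = -153 + 3*u + 3*√(-18 + P))
r(f) = 47 + f
√(-10239 + (r(0*(-24)) + J(M(0, 11), -104))) = √(-10239 + ((47 + 0*(-24)) + (-153 + 3*0 + 3*√(-18 - 104)))) = √(-10239 + ((47 + 0) + (-153 + 0 + 3*√(-122)))) = √(-10239 + (47 + (-153 + 0 + 3*(I*√122)))) = √(-10239 + (47 + (-153 + 0 + 3*I*√122))) = √(-10239 + (47 + (-153 + 3*I*√122))) = √(-10239 + (-106 + 3*I*√122)) = √(-10345 + 3*I*√122)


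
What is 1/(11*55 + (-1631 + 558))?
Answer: -1/468 ≈ -0.0021368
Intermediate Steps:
1/(11*55 + (-1631 + 558)) = 1/(605 - 1073) = 1/(-468) = -1/468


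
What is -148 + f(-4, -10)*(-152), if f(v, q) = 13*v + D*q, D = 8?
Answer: 19916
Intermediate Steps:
f(v, q) = 8*q + 13*v (f(v, q) = 13*v + 8*q = 8*q + 13*v)
-148 + f(-4, -10)*(-152) = -148 + (8*(-10) + 13*(-4))*(-152) = -148 + (-80 - 52)*(-152) = -148 - 132*(-152) = -148 + 20064 = 19916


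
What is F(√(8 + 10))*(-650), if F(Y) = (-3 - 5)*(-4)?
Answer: -20800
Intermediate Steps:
F(Y) = 32 (F(Y) = -8*(-4) = 32)
F(√(8 + 10))*(-650) = 32*(-650) = -20800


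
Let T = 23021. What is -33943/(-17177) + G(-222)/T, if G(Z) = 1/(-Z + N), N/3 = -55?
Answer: 44539919948/22539607869 ≈ 1.9761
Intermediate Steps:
N = -165 (N = 3*(-55) = -165)
G(Z) = 1/(-165 - Z) (G(Z) = 1/(-Z - 165) = 1/(-165 - Z))
-33943/(-17177) + G(-222)/T = -33943/(-17177) - 1/(165 - 222)/23021 = -33943*(-1/17177) - 1/(-57)*(1/23021) = 33943/17177 - 1*(-1/57)*(1/23021) = 33943/17177 + (1/57)*(1/23021) = 33943/17177 + 1/1312197 = 44539919948/22539607869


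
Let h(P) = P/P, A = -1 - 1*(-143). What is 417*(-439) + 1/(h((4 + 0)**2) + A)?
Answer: -26178008/143 ≈ -1.8306e+5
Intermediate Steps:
A = 142 (A = -1 + 143 = 142)
h(P) = 1
417*(-439) + 1/(h((4 + 0)**2) + A) = 417*(-439) + 1/(1 + 142) = -183063 + 1/143 = -26178008/143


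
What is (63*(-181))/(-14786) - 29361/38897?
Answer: 9410745/575131042 ≈ 0.016363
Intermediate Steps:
(63*(-181))/(-14786) - 29361/38897 = -11403*(-1/14786) - 29361*1/38897 = 11403/14786 - 29361/38897 = 9410745/575131042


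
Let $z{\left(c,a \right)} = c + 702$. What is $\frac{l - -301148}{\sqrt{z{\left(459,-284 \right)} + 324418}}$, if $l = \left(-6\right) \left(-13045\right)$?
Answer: $\frac{379418 \sqrt{325579}}{325579} \approx 664.95$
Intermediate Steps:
$z{\left(c,a \right)} = 702 + c$
$l = 78270$
$\frac{l - -301148}{\sqrt{z{\left(459,-284 \right)} + 324418}} = \frac{78270 - -301148}{\sqrt{\left(702 + 459\right) + 324418}} = \frac{78270 + 301148}{\sqrt{1161 + 324418}} = \frac{379418}{\sqrt{325579}} = 379418 \frac{\sqrt{325579}}{325579} = \frac{379418 \sqrt{325579}}{325579}$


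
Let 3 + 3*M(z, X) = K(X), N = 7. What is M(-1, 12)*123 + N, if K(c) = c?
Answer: 376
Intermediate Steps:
M(z, X) = -1 + X/3
M(-1, 12)*123 + N = (-1 + (1/3)*12)*123 + 7 = (-1 + 4)*123 + 7 = 3*123 + 7 = 369 + 7 = 376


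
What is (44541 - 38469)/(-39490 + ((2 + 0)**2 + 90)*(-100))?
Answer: -3036/24445 ≈ -0.12420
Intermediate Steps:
(44541 - 38469)/(-39490 + ((2 + 0)**2 + 90)*(-100)) = 6072/(-39490 + (2**2 + 90)*(-100)) = 6072/(-39490 + (4 + 90)*(-100)) = 6072/(-39490 + 94*(-100)) = 6072/(-39490 - 9400) = 6072/(-48890) = 6072*(-1/48890) = -3036/24445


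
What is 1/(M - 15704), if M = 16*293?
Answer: -1/11016 ≈ -9.0777e-5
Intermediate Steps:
M = 4688
1/(M - 15704) = 1/(4688 - 15704) = 1/(-11016) = -1/11016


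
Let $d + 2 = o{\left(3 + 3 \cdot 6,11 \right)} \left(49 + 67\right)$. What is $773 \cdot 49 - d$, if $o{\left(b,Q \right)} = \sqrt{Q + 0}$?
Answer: $37879 - 116 \sqrt{11} \approx 37494.0$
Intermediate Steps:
$o{\left(b,Q \right)} = \sqrt{Q}$
$d = -2 + 116 \sqrt{11}$ ($d = -2 + \sqrt{11} \left(49 + 67\right) = -2 + \sqrt{11} \cdot 116 = -2 + 116 \sqrt{11} \approx 382.73$)
$773 \cdot 49 - d = 773 \cdot 49 - \left(-2 + 116 \sqrt{11}\right) = 37877 + \left(2 - 116 \sqrt{11}\right) = 37879 - 116 \sqrt{11}$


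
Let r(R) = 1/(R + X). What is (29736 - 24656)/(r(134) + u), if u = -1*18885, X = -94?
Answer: -203200/755399 ≈ -0.26900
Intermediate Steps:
r(R) = 1/(-94 + R) (r(R) = 1/(R - 94) = 1/(-94 + R))
u = -18885
(29736 - 24656)/(r(134) + u) = (29736 - 24656)/(1/(-94 + 134) - 18885) = 5080/(1/40 - 18885) = 5080/(-755399/40) = 5080*(-40/755399) = -203200/755399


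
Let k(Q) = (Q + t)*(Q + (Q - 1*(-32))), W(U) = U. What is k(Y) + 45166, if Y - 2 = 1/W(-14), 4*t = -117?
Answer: 8660521/196 ≈ 44186.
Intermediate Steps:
t = -117/4 (t = (1/4)*(-117) = -117/4 ≈ -29.250)
Y = 27/14 (Y = 2 + 1/(-14) = 2 - 1/14 = 27/14 ≈ 1.9286)
k(Q) = (32 + 2*Q)*(-117/4 + Q) (k(Q) = (Q - 117/4)*(Q + (Q - 1*(-32))) = (-117/4 + Q)*(Q + (Q + 32)) = (-117/4 + Q)*(Q + (32 + Q)) = (-117/4 + Q)*(32 + 2*Q) = (32 + 2*Q)*(-117/4 + Q))
k(Y) + 45166 = (-936 + 2*(27/14)**2 - 53/2*27/14) + 45166 = (-936 + 2*(729/196) - 1431/28) + 45166 = (-936 + 729/98 - 1431/28) + 45166 = -192015/196 + 45166 = 8660521/196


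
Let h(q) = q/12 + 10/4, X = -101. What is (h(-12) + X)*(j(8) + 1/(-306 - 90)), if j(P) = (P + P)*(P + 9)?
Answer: -21434489/792 ≈ -27064.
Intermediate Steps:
j(P) = 2*P*(9 + P) (j(P) = (2*P)*(9 + P) = 2*P*(9 + P))
h(q) = 5/2 + q/12 (h(q) = q*(1/12) + 10*(¼) = q/12 + 5/2 = 5/2 + q/12)
(h(-12) + X)*(j(8) + 1/(-306 - 90)) = ((5/2 + (1/12)*(-12)) - 101)*(2*8*(9 + 8) + 1/(-306 - 90)) = ((5/2 - 1) - 101)*(2*8*17 + 1/(-396)) = (3/2 - 101)*(272 - 1/396) = -199/2*107711/396 = -21434489/792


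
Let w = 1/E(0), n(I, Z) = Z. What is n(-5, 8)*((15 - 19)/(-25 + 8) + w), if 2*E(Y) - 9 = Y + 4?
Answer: 688/221 ≈ 3.1131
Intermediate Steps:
E(Y) = 13/2 + Y/2 (E(Y) = 9/2 + (Y + 4)/2 = 9/2 + (4 + Y)/2 = 9/2 + (2 + Y/2) = 13/2 + Y/2)
w = 2/13 (w = 1/(13/2 + (1/2)*0) = 1/(13/2 + 0) = 1/(13/2) = 2/13 ≈ 0.15385)
n(-5, 8)*((15 - 19)/(-25 + 8) + w) = 8*((15 - 19)/(-25 + 8) + 2/13) = 8*(-4/(-17) + 2/13) = 8*(-4*(-1/17) + 2/13) = 8*(4/17 + 2/13) = 8*(86/221) = 688/221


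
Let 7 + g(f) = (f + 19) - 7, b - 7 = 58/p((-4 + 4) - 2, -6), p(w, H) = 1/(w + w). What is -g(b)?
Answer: 220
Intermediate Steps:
p(w, H) = 1/(2*w)
b = -225 (b = 7 + 58/((1/(2*((-4 + 4) - 2)))) = 7 + 58/((1/(2*(0 - 2)))) = 7 + 58/(((1/2)/(-2))) = 7 + 58/(((1/2)*(-1/2))) = 7 + 58/(-1/4) = 7 + 58*(-4) = 7 - 232 = -225)
g(f) = 5 + f (g(f) = -7 + ((f + 19) - 7) = -7 + ((19 + f) - 7) = -7 + (12 + f) = 5 + f)
-g(b) = -(5 - 225) = -1*(-220) = 220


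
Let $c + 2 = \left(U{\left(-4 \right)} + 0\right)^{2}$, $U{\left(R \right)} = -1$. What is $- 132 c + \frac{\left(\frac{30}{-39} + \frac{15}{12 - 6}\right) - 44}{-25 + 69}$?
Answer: $\frac{149909}{1144} \approx 131.04$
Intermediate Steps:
$c = -1$ ($c = -2 + \left(-1 + 0\right)^{2} = -2 + \left(-1\right)^{2} = -2 + 1 = -1$)
$- 132 c + \frac{\left(\frac{30}{-39} + \frac{15}{12 - 6}\right) - 44}{-25 + 69} = \left(-132\right) \left(-1\right) + \frac{\left(\frac{30}{-39} + \frac{15}{12 - 6}\right) - 44}{-25 + 69} = 132 + \frac{\left(30 \left(- \frac{1}{39}\right) + \frac{15}{6}\right) - 44}{44} = 132 + \left(\left(- \frac{10}{13} + 15 \cdot \frac{1}{6}\right) - 44\right) \frac{1}{44} = 132 + \left(\left(- \frac{10}{13} + \frac{5}{2}\right) - 44\right) \frac{1}{44} = 132 + \left(\frac{45}{26} - 44\right) \frac{1}{44} = 132 - \frac{1099}{1144} = \frac{149909}{1144}$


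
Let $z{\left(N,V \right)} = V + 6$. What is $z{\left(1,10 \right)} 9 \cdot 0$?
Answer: $0$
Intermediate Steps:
$z{\left(N,V \right)} = 6 + V$
$z{\left(1,10 \right)} 9 \cdot 0 = \left(6 + 10\right) 9 \cdot 0 = 16 \cdot 9 \cdot 0 = 144 \cdot 0 = 0$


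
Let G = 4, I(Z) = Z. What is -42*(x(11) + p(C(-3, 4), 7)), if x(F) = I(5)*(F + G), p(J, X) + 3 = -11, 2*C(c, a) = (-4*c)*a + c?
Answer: -2562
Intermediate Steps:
C(c, a) = c/2 - 2*a*c (C(c, a) = ((-4*c)*a + c)/2 = (-4*a*c + c)/2 = (c - 4*a*c)/2 = c/2 - 2*a*c)
p(J, X) = -14 (p(J, X) = -3 - 11 = -14)
x(F) = 20 + 5*F (x(F) = 5*(F + 4) = 5*(4 + F) = 20 + 5*F)
-42*(x(11) + p(C(-3, 4), 7)) = -42*((20 + 5*11) - 14) = -42*((20 + 55) - 14) = -42*(75 - 14) = -42*61 = -2562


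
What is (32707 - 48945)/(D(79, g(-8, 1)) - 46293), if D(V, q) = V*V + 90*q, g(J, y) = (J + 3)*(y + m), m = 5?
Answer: 8119/21376 ≈ 0.37982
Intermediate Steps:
g(J, y) = (3 + J)*(5 + y) (g(J, y) = (J + 3)*(y + 5) = (3 + J)*(5 + y))
D(V, q) = V² + 90*q
(32707 - 48945)/(D(79, g(-8, 1)) - 46293) = (32707 - 48945)/((79² + 90*(15 + 3*1 + 5*(-8) - 8*1)) - 46293) = -16238/((6241 + 90*(15 + 3 - 40 - 8)) - 46293) = -16238/((6241 + 90*(-30)) - 46293) = -16238/((6241 - 2700) - 46293) = -16238/(3541 - 46293) = -16238/(-42752) = -16238*(-1/42752) = 8119/21376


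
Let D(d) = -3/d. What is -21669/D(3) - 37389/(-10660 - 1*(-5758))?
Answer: 35419609/1634 ≈ 21677.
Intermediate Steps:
-21669/D(3) - 37389/(-10660 - 1*(-5758)) = -21669*(-1/1) - 37389/(-10660 - 1*(-5758)) = -21669/((-3*⅓)) - 37389/(-10660 + 5758) = -21669/(-1) - 37389/(-4902) = -21669*(-1) - 37389*(-1/4902) = 21669 + 12463/1634 = 35419609/1634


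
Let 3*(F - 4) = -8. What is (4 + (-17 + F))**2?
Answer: 1225/9 ≈ 136.11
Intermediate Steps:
F = 4/3 (F = 4 + (1/3)*(-8) = 4 - 8/3 = 4/3 ≈ 1.3333)
(4 + (-17 + F))**2 = (4 + (-17 + 4/3))**2 = (4 - 47/3)**2 = (-35/3)**2 = 1225/9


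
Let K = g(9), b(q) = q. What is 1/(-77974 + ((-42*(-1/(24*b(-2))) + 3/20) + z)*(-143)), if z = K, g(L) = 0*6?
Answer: -40/3114813 ≈ -1.2842e-5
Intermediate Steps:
g(L) = 0
K = 0
z = 0
1/(-77974 + ((-42*(-1/(24*b(-2))) + 3/20) + z)*(-143)) = 1/(-77974 + ((-42/((-24*(-2))) + 3/20) + 0)*(-143)) = 1/(-77974 + ((-42/48 + 3*(1/20)) + 0)*(-143)) = 1/(-77974 + ((-42*1/48 + 3/20) + 0)*(-143)) = 1/(-77974 + ((-7/8 + 3/20) + 0)*(-143)) = 1/(-77974 + (-29/40 + 0)*(-143)) = 1/(-77974 - 29/40*(-143)) = 1/(-77974 + 4147/40) = 1/(-3114813/40) = -40/3114813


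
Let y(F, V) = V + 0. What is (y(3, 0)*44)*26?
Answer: 0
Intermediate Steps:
y(F, V) = V
(y(3, 0)*44)*26 = (0*44)*26 = 0*26 = 0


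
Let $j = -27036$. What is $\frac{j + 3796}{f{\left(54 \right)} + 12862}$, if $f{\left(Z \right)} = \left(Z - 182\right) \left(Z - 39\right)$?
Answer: $- \frac{11620}{5471} \approx -2.1239$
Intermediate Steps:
$f{\left(Z \right)} = \left(-182 + Z\right) \left(-39 + Z\right)$
$\frac{j + 3796}{f{\left(54 \right)} + 12862} = \frac{-27036 + 3796}{\left(7098 + 54^{2} - 11934\right) + 12862} = - \frac{23240}{\left(7098 + 2916 - 11934\right) + 12862} = - \frac{23240}{-1920 + 12862} = - \frac{23240}{10942} = \left(-23240\right) \frac{1}{10942} = - \frac{11620}{5471}$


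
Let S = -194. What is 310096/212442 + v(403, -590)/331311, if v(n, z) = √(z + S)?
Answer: 155048/106221 + 28*I/331311 ≈ 1.4597 + 8.4513e-5*I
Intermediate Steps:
v(n, z) = √(-194 + z) (v(n, z) = √(z - 194) = √(-194 + z))
310096/212442 + v(403, -590)/331311 = 310096/212442 + √(-194 - 590)/331311 = 310096*(1/212442) + √(-784)*(1/331311) = 155048/106221 + (28*I)*(1/331311) = 155048/106221 + 28*I/331311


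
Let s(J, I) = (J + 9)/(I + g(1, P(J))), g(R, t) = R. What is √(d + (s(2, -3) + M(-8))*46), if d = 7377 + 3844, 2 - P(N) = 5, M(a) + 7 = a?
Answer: 3*√1142 ≈ 101.38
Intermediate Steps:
M(a) = -7 + a
P(N) = -3 (P(N) = 2 - 1*5 = 2 - 5 = -3)
d = 11221
s(J, I) = (9 + J)/(1 + I) (s(J, I) = (J + 9)/(I + 1) = (9 + J)/(1 + I))
√(d + (s(2, -3) + M(-8))*46) = √(11221 + ((9 + 2)/(1 - 3) + (-7 - 8))*46) = √(11221 + (11/(-2) - 15)*46) = √(11221 + (-½*11 - 15)*46) = √(11221 + (-11/2 - 15)*46) = √(11221 - 41/2*46) = √(11221 - 943) = √10278 = 3*√1142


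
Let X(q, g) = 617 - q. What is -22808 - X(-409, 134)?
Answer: -23834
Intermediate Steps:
-22808 - X(-409, 134) = -22808 - (617 - 1*(-409)) = -22808 - (617 + 409) = -22808 - 1*1026 = -22808 - 1026 = -23834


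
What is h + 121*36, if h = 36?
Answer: 4392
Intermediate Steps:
h + 121*36 = 36 + 121*36 = 36 + 4356 = 4392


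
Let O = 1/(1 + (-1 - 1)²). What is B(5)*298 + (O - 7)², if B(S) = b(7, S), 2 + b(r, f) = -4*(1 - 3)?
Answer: 45856/25 ≈ 1834.2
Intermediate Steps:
b(r, f) = 6 (b(r, f) = -2 - 4*(1 - 3) = -2 - 4*(-2) = -2 + 8 = 6)
B(S) = 6
O = ⅕ (O = 1/(1 + (-2)²) = 1/(1 + 4) = 1/5 = ⅕ ≈ 0.20000)
B(5)*298 + (O - 7)² = 6*298 + (⅕ - 7)² = 1788 + (-34/5)² = 1788 + 1156/25 = 45856/25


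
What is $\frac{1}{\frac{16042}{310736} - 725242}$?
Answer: $- \frac{155368}{112679391035} \approx -1.3789 \cdot 10^{-6}$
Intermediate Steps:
$\frac{1}{\frac{16042}{310736} - 725242} = \frac{1}{16042 \cdot \frac{1}{310736} - 725242} = \frac{1}{\frac{8021}{155368} - 725242} = \frac{1}{- \frac{112679391035}{155368}} = - \frac{155368}{112679391035}$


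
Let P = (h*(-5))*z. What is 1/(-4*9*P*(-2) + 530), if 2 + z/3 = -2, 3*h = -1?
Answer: -1/910 ≈ -0.0010989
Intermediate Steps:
h = -⅓ (h = (⅓)*(-1) = -⅓ ≈ -0.33333)
z = -12 (z = -6 + 3*(-2) = -6 - 6 = -12)
P = -20 (P = -⅓*(-5)*(-12) = (5/3)*(-12) = -20)
1/(-4*9*P*(-2) + 530) = 1/(-4*9*(-20)*(-2) + 530) = 1/(-(-720)*(-2) + 530) = 1/(-4*360 + 530) = 1/(-1440 + 530) = 1/(-910) = -1/910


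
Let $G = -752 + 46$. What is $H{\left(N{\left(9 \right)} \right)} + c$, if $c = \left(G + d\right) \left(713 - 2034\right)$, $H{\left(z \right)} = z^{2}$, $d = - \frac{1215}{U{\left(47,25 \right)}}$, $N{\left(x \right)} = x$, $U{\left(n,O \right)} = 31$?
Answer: $\frac{30518932}{31} \approx 9.8448 \cdot 10^{5}$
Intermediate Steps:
$d = - \frac{1215}{31} \approx -39.194$
$G = -706$
$c = \frac{30516421}{31}$ ($c = \left(-706 - \frac{1215}{31}\right) \left(713 - 2034\right) = \left(- \frac{23101}{31}\right) \left(-1321\right) = \frac{30516421}{31} \approx 9.844 \cdot 10^{5}$)
$H{\left(N{\left(9 \right)} \right)} + c = 9^{2} + \frac{30516421}{31} = 81 + \frac{30516421}{31} = \frac{30518932}{31}$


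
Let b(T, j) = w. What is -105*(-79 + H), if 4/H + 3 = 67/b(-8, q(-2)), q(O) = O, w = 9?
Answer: 16401/2 ≈ 8200.5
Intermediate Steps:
b(T, j) = 9
H = 9/10 (H = 4/(-3 + 67/9) = 4/(40/9) = 4*(9/40) = 9/10 ≈ 0.90000)
-105*(-79 + H) = -105*(-79 + 9/10) = -105*(-781/10) = 16401/2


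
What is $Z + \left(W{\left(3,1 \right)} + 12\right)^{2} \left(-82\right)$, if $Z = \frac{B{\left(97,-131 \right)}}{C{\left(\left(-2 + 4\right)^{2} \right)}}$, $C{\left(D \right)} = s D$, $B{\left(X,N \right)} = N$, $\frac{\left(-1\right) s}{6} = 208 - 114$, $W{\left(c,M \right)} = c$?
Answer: $- \frac{41623069}{2256} \approx -18450.0$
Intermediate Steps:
$s = -564$ ($s = - 6 \left(208 - 114\right) = \left(-6\right) 94 = -564$)
$C{\left(D \right)} = - 564 D$
$Z = \frac{131}{2256}$ ($Z = - \frac{131}{\left(-564\right) \left(-2 + 4\right)^{2}} = - \frac{131}{\left(-564\right) 2^{2}} = - \frac{131}{\left(-564\right) 4} = - \frac{131}{-2256} = \left(-131\right) \left(- \frac{1}{2256}\right) = \frac{131}{2256} \approx 0.058067$)
$Z + \left(W{\left(3,1 \right)} + 12\right)^{2} \left(-82\right) = \frac{131}{2256} + \left(3 + 12\right)^{2} \left(-82\right) = \frac{131}{2256} + 15^{2} \left(-82\right) = \frac{131}{2256} + 225 \left(-82\right) = \frac{131}{2256} - 18450 = - \frac{41623069}{2256}$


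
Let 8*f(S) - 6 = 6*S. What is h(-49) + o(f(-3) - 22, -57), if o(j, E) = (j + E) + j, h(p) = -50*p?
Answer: 2346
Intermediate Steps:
f(S) = 3/4 + 3*S/4 (f(S) = 3/4 + (6*S)/8 = 3/4 + 3*S/4)
o(j, E) = E + 2*j (o(j, E) = (E + j) + j = E + 2*j)
h(-49) + o(f(-3) - 22, -57) = -50*(-49) + (-57 + 2*((3/4 + (3/4)*(-3)) - 22)) = 2450 + (-57 + 2*((3/4 - 9/4) - 22)) = 2450 + (-57 + 2*(-3/2 - 22)) = 2450 + (-57 + 2*(-47/2)) = 2450 + (-57 - 47) = 2450 - 104 = 2346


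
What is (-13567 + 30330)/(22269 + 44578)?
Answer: 16763/66847 ≈ 0.25077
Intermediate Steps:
(-13567 + 30330)/(22269 + 44578) = 16763/66847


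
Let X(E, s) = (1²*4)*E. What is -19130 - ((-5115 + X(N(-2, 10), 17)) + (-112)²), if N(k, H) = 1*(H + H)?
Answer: -26639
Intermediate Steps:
N(k, H) = 2*H (N(k, H) = 1*(2*H) = 2*H)
X(E, s) = 4*E (X(E, s) = (1*4)*E = 4*E)
-19130 - ((-5115 + X(N(-2, 10), 17)) + (-112)²) = -19130 - ((-5115 + 4*(2*10)) + (-112)²) = -19130 - ((-5115 + 4*20) + 12544) = -19130 - ((-5115 + 80) + 12544) = -19130 - (-5035 + 12544) = -19130 - 1*7509 = -19130 - 7509 = -26639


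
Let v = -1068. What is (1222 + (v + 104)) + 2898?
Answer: 3156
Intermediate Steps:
(1222 + (v + 104)) + 2898 = (1222 + (-1068 + 104)) + 2898 = (1222 - 964) + 2898 = 258 + 2898 = 3156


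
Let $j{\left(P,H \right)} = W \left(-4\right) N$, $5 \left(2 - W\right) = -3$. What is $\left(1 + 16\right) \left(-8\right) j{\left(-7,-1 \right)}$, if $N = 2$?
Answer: $\frac{14144}{5} \approx 2828.8$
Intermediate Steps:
$W = \frac{13}{5}$ ($W = 2 - - \frac{3}{5} = 2 + \frac{3}{5} = \frac{13}{5} \approx 2.6$)
$j{\left(P,H \right)} = - \frac{104}{5}$ ($j{\left(P,H \right)} = \frac{13}{5} \left(-4\right) 2 = \left(- \frac{52}{5}\right) 2 = - \frac{104}{5}$)
$\left(1 + 16\right) \left(-8\right) j{\left(-7,-1 \right)} = \left(1 + 16\right) \left(-8\right) \left(- \frac{104}{5}\right) = 17 \left(-8\right) \left(- \frac{104}{5}\right) = \left(-136\right) \left(- \frac{104}{5}\right) = \frac{14144}{5}$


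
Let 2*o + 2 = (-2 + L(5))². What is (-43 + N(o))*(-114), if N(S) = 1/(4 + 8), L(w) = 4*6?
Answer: 9785/2 ≈ 4892.5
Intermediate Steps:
L(w) = 24
o = 241 (o = -1 + (-2 + 24)²/2 = -1 + (½)*22² = -1 + (½)*484 = -1 + 242 = 241)
N(S) = 1/12
(-43 + N(o))*(-114) = (-43 + 1/12)*(-114) = -515/12*(-114) = 9785/2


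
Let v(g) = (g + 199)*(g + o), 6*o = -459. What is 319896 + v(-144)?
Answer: 615537/2 ≈ 3.0777e+5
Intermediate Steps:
o = -153/2 (o = (⅙)*(-459) = -153/2 ≈ -76.500)
v(g) = (199 + g)*(-153/2 + g) (v(g) = (g + 199)*(g - 153/2) = (199 + g)*(-153/2 + g))
319896 + v(-144) = 319896 + (-30447/2 + (-144)² + (245/2)*(-144)) = 319896 + (-30447/2 + 20736 - 17640) = 319896 - 24255/2 = 615537/2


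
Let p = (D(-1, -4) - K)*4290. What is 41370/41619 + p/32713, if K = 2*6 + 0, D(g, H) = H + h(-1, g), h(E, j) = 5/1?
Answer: -203554600/453827449 ≈ -0.44853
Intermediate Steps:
h(E, j) = 5 (h(E, j) = 5*1 = 5)
D(g, H) = 5 + H (D(g, H) = H + 5 = 5 + H)
K = 12 (K = 12 + 0 = 12)
p = -47190 (p = ((5 - 4) - 1*12)*4290 = (1 - 12)*4290 = -11*4290 = -47190)
41370/41619 + p/32713 = 41370/41619 - 47190/32713 = 41370*(1/41619) - 47190*1/32713 = 13790/13873 - 47190/32713 = -203554600/453827449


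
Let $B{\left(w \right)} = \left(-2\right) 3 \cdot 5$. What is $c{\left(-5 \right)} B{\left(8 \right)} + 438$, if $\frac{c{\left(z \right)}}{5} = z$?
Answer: $1188$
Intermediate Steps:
$B{\left(w \right)} = -30$ ($B{\left(w \right)} = \left(-6\right) 5 = -30$)
$c{\left(z \right)} = 5 z$
$c{\left(-5 \right)} B{\left(8 \right)} + 438 = 5 \left(-5\right) \left(-30\right) + 438 = \left(-25\right) \left(-30\right) + 438 = 750 + 438 = 1188$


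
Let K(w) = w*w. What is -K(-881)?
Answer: -776161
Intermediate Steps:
K(w) = w²
-K(-881) = -1*(-881)² = -1*776161 = -776161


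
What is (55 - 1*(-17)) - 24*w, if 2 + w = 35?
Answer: -720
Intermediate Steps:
w = 33 (w = -2 + 35 = 33)
(55 - 1*(-17)) - 24*w = (55 - 1*(-17)) - 24*33 = (55 + 17) - 792 = 72 - 792 = -720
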